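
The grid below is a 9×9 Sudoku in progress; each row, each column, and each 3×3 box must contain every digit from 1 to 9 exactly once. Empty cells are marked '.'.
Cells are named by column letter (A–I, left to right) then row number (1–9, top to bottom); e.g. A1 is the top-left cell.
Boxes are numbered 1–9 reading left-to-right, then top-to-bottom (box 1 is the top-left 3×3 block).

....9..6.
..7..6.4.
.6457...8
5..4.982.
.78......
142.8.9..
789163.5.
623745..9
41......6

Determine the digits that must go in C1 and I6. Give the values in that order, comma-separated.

1,5

For C1:
  Consider where 1 can go in box 1.
  A1 is out (column A already has a 1).
  B1 is out (column B already has a 1).
  A2 is out (column A already has a 1).
  B2 is out (column B already has a 1).
  A3 is out (column A already has a 1).
  So the only cell in box 1 that can hold 1 is C1.
  So C1 = 1.
For I6:
  Consider where 5 can go in row 6.
  D6 is out (column D already has a 5).
  F6 is out (column F already has a 5).
  H6 is out (column H already has a 5).
  So the only cell in row 6 that can hold 5 is I6.
  So I6 = 5.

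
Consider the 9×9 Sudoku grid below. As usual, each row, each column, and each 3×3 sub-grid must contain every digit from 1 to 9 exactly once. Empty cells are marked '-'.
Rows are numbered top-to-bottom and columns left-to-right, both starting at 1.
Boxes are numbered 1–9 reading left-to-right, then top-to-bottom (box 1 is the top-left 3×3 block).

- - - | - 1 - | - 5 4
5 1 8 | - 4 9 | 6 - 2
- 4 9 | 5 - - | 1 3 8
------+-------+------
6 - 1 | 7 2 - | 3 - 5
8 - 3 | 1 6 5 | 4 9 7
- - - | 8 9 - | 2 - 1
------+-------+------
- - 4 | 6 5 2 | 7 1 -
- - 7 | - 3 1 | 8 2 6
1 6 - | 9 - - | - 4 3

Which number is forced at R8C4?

Row 8 already contains {1, 2, 3, 6, 7, 8}.
Column 4 already contains {1, 5, 6, 7, 8, 9}.
Its 3×3 block (box 8) already contains {1, 2, 3, 5, 6, 9}.
The only value from 1–9 not eliminated is 4, so R8C4 = 4.

4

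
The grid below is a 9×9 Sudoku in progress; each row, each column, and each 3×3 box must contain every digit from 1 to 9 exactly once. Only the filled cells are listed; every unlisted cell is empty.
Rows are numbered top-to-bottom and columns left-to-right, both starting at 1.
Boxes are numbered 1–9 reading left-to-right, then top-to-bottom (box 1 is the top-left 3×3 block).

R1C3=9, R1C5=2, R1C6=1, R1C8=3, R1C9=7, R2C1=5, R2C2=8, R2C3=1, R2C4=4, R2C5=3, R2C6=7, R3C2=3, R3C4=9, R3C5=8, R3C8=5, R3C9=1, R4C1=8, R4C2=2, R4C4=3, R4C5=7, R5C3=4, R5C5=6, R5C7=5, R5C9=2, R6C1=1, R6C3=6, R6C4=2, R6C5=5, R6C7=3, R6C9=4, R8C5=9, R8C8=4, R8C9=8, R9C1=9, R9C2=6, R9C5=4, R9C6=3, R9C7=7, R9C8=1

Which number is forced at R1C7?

Cell R1C7 itself could take any of {4, 6, 8} by direct elimination.
Consider where 8 can go in box 3.
R2C7 is out (row 2 already has a 8).
R2C8 is out (row 2 already has a 8).
R2C9 is out (row 2 already has a 8).
R3C7 is out (row 3 already has a 8).
So the only cell in box 3 that can hold 8 is R1C7.
Therefore R1C7 = 8.

8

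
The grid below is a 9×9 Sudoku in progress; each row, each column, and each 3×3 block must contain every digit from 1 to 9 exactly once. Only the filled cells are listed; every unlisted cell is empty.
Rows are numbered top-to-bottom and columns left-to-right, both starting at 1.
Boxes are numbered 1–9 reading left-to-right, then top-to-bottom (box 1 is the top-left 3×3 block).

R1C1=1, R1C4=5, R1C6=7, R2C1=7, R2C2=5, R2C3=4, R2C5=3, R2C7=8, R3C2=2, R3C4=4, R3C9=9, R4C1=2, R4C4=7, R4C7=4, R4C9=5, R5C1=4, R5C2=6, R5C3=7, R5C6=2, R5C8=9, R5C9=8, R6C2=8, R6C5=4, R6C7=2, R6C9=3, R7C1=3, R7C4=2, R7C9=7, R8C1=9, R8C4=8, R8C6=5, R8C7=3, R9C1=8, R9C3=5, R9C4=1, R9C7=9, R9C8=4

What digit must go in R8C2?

4

Cell R8C2 itself could take any of {1, 4, 7} by direct elimination.
Consider where 4 can go in row 8.
R8C3 is out (column 3 already has a 4).
R8C5 is out (column 5 already has a 4).
R8C8 is out (column 8 already has a 4).
R8C9 is out (box 9 already has a 4).
So the only cell in row 8 that can hold 4 is R8C2.
Therefore R8C2 = 4.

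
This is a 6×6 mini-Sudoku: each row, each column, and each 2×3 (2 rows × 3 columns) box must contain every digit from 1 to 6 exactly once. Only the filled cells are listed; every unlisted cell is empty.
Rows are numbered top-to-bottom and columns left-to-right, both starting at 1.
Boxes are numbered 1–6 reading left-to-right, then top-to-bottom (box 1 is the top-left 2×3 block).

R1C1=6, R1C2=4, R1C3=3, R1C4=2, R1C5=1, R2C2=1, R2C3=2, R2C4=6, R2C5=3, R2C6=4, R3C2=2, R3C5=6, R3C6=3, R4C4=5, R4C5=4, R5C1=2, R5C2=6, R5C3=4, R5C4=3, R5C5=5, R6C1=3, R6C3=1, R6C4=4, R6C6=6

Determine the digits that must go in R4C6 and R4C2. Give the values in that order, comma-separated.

For R4C6:
  Consider where 2 can go in column 6.
  R1C6 is out (row 1 already has a 2).
  R5C6 is out (row 5 already has a 2).
  So the only cell in column 6 that can hold 2 is R4C6.
  So R4C6 = 2.
For R4C2:
  Row 4 already contains {4, 5}.
  Column 2 already contains {1, 2, 4, 6}.
  Its 2×3 block (box 3) already contains {2}.
  The only value from 1–6 not eliminated is 3, so R4C2 = 3.

2,3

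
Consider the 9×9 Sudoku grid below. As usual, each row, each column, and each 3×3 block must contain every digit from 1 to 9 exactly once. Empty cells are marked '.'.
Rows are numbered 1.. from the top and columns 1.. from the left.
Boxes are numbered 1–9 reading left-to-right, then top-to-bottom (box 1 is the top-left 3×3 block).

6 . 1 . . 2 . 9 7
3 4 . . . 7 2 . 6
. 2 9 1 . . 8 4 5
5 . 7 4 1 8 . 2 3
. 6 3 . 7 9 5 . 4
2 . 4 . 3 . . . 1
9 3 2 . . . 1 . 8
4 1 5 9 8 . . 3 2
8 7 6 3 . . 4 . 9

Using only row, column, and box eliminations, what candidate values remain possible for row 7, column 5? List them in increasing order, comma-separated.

Row 7 already contains {1, 2, 3, 8, 9}.
Column 5 already contains {1, 3, 7, 8}.
Its 3×3 block (box 8) already contains {3, 8, 9}.
Removing those from 1–9 leaves {4, 5, 6} as the candidates for row 7, column 5.

4,5,6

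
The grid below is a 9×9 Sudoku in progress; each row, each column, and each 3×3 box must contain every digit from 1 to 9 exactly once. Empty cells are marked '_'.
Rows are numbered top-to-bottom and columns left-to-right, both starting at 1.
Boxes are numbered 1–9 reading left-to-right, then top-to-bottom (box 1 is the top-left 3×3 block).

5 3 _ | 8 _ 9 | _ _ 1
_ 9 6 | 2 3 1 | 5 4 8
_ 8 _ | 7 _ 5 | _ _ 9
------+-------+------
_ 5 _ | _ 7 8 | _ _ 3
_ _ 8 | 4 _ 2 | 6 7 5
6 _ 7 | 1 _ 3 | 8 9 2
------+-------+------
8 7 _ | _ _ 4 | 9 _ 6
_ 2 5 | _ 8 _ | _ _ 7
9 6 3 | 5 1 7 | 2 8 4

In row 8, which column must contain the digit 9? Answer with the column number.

Consider where 9 can go in row 8.
r8c1 is out (column 1 already has a 9).
r8c6 is out (column 6 already has a 9).
r8c7 is out (column 7 already has a 9).
r8c8 is out (column 8 already has a 9).
So the only cell in row 8 that can hold 9 is r8c4.
That is column 4.

4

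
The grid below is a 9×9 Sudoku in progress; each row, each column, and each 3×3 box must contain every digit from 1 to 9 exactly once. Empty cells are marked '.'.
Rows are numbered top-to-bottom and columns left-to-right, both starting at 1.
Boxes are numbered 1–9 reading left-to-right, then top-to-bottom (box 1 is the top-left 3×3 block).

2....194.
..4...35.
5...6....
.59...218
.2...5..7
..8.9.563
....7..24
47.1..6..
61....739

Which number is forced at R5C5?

1

Cell R5C5 itself could take any of {1, 3, 4, 8} by direct elimination.
Consider where 1 can go in column 5.
R1C5 is out (row 1 already has a 1).
R2C5 is out (box 2 already has a 1).
R4C5 is out (row 4 already has a 1).
R8C5 is out (row 8 already has a 1).
R9C5 is out (row 9 already has a 1).
So the only cell in column 5 that can hold 1 is R5C5.
Therefore R5C5 = 1.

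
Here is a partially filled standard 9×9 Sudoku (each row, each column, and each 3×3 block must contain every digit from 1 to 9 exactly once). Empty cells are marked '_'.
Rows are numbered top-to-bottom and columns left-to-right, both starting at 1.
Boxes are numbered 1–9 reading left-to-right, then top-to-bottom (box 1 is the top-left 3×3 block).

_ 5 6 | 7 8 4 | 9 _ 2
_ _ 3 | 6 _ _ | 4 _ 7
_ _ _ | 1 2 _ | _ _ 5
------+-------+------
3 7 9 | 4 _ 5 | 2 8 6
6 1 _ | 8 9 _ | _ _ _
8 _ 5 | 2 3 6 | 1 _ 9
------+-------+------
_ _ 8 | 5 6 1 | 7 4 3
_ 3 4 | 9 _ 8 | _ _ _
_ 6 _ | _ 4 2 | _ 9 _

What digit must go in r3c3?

Row 3 already contains {1, 2, 5}.
Column 3 already contains {3, 4, 5, 6, 8, 9}.
Its 3×3 block (box 1) already contains {3, 5, 6}.
The only value from 1–9 not eliminated is 7, so r3c3 = 7.

7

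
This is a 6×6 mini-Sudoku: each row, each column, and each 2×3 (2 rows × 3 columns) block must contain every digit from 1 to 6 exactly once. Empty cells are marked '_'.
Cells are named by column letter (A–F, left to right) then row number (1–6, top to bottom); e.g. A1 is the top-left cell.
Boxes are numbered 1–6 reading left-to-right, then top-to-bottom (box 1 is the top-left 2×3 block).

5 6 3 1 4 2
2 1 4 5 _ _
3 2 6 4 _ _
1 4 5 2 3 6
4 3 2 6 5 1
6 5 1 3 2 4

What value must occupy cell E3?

Row 3 already contains {2, 3, 4, 6}.
Column E already contains {2, 3, 4, 5}.
Its 2×3 block (box 4) already contains {2, 3, 4, 6}.
The only value from 1–6 not eliminated is 1, so E3 = 1.

1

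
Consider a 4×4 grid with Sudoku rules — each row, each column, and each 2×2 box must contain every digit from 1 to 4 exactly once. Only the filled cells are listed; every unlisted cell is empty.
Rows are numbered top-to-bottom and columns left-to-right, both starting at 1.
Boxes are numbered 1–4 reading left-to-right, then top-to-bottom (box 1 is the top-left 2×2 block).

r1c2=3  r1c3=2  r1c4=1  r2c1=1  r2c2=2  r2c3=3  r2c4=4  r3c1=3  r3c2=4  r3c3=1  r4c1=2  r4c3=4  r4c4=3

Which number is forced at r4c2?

Row 4 already contains {2, 3, 4}.
Column 2 already contains {2, 3, 4}.
Its 2×2 block (box 3) already contains {2, 3, 4}.
The only value from 1–4 not eliminated is 1, so r4c2 = 1.

1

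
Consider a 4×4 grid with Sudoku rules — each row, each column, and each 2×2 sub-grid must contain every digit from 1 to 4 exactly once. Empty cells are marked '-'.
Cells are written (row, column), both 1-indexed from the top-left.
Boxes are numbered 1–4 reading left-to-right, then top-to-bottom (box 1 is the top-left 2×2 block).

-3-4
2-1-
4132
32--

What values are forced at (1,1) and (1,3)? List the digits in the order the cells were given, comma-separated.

1,2

For (1,1):
  Row 1 already contains {3, 4}.
  Column 1 already contains {2, 3, 4}.
  Its 2×2 block (box 1) already contains {2, 3}.
  The only value from 1–4 not eliminated is 1, so (1,1) = 1.
For (1,3):
  Row 1 already contains {3, 4}.
  Column 3 already contains {1, 3}.
  Its 2×2 block (box 2) already contains {1, 4}.
  The only value from 1–4 not eliminated is 2, so (1,3) = 2.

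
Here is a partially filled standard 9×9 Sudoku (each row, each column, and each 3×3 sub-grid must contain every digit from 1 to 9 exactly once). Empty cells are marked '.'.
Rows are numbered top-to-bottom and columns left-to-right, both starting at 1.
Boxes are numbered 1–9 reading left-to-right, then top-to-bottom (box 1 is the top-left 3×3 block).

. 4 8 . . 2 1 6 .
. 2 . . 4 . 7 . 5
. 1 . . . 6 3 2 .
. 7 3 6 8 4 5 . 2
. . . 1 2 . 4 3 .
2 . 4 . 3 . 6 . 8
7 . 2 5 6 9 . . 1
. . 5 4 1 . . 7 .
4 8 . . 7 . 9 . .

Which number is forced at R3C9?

4

Cell R3C9 itself could take any of {4, 9} by direct elimination.
Consider where 4 can go in column 9.
R1C9 is out (row 1 already has a 4).
R5C9 is out (row 5 already has a 4).
R8C9 is out (row 8 already has a 4).
R9C9 is out (row 9 already has a 4).
So the only cell in column 9 that can hold 4 is R3C9.
Therefore R3C9 = 4.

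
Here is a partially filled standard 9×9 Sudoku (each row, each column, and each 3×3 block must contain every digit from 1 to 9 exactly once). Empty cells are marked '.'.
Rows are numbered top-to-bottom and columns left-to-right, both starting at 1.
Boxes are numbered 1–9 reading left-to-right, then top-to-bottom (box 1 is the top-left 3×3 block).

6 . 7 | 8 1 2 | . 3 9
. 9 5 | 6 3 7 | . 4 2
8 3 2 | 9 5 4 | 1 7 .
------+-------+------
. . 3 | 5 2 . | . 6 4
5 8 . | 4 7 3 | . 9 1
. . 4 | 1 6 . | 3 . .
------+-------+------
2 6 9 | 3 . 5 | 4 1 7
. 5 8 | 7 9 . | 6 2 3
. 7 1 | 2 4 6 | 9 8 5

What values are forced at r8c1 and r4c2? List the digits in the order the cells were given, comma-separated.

For r8c1:
  Row 8 already contains {2, 3, 5, 6, 7, 8, 9}.
  Column 1 already contains {2, 5, 6, 8}.
  Its 3×3 block (box 7) already contains {1, 2, 5, 6, 7, 8, 9}.
  The only value from 1–9 not eliminated is 4, so r8c1 = 4.
For r4c2:
  Row 4 already contains {2, 3, 4, 5, 6}.
  Column 2 already contains {3, 5, 6, 7, 8, 9}.
  Its 3×3 block (box 4) already contains {3, 4, 5, 8}.
  The only value from 1–9 not eliminated is 1, so r4c2 = 1.

4,1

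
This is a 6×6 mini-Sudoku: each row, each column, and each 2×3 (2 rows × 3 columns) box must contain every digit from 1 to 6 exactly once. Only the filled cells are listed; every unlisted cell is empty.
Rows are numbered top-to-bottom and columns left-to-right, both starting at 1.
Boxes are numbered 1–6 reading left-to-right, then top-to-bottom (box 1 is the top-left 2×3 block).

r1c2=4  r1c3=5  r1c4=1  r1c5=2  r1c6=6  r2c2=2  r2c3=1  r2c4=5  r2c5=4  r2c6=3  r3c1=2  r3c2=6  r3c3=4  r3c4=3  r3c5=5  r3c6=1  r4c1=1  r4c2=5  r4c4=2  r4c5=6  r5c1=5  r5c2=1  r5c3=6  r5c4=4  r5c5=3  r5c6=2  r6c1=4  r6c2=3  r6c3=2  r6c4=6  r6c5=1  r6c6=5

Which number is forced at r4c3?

Row 4 already contains {1, 2, 5, 6}.
Column 3 already contains {1, 2, 4, 5, 6}.
Its 2×3 block (box 3) already contains {1, 2, 4, 5, 6}.
The only value from 1–6 not eliminated is 3, so r4c3 = 3.

3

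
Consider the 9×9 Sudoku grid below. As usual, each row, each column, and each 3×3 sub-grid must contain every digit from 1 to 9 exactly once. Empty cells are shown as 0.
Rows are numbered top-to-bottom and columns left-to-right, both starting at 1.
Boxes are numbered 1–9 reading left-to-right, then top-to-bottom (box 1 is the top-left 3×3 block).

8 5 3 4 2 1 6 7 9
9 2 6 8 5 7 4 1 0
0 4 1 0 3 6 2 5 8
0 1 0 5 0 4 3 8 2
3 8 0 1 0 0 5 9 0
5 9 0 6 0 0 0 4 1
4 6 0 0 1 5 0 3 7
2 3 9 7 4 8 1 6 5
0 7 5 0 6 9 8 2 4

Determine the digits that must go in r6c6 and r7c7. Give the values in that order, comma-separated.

3,9

For r6c6:
  Consider where 3 can go in column 6.
  r5c6 is out (row 5 already has a 3).
  So the only cell in column 6 that can hold 3 is r6c6.
  So r6c6 = 3.
For r7c7:
  Row 7 already contains {1, 3, 4, 5, 6, 7}.
  Column 7 already contains {1, 2, 3, 4, 5, 6, 8}.
  Its 3×3 block (box 9) already contains {1, 2, 3, 4, 5, 6, 7, 8}.
  The only value from 1–9 not eliminated is 9, so r7c7 = 9.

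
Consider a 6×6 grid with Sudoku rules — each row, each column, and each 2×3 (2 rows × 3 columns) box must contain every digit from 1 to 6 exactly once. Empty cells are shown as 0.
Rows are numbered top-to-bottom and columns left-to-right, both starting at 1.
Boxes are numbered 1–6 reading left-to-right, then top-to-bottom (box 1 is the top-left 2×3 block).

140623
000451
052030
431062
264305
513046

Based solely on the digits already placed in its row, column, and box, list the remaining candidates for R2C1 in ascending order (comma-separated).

Row 2 already contains {1, 4, 5}.
Column 1 already contains {1, 2, 4, 5}.
Its 2×3 block (box 1) already contains {1, 4}.
Removing those from 1–6 leaves {3, 6} as the candidates for R2C1.

3,6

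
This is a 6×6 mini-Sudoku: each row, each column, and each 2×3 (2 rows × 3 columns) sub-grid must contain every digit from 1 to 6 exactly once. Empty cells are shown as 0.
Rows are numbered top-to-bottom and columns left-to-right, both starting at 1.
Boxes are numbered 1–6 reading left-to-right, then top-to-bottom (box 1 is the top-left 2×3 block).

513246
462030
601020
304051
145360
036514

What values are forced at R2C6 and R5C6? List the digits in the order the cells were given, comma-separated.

5,2

For R2C6:
  Row 2 already contains {2, 3, 4, 6}.
  Column 6 already contains {1, 4, 6}.
  Its 2×3 block (box 2) already contains {2, 3, 4, 6}.
  The only value from 1–6 not eliminated is 5, so R2C6 = 5.
For R5C6:
  Row 5 already contains {1, 3, 4, 5, 6}.
  Column 6 already contains {1, 4, 6}.
  Its 2×3 block (box 6) already contains {1, 3, 4, 5, 6}.
  The only value from 1–6 not eliminated is 2, so R5C6 = 2.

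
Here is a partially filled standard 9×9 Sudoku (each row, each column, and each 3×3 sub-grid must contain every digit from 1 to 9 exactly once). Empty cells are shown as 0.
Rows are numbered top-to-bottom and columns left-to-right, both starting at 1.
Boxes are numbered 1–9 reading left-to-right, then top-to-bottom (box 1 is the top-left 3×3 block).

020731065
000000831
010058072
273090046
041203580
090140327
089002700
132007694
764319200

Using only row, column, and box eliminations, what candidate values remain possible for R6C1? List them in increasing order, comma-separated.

5,6,8

Row 6 already contains {1, 2, 3, 4, 7, 9}.
Column 1 already contains {1, 2, 7}.
Its 3×3 block (box 4) already contains {1, 2, 3, 4, 7, 9}.
Removing those from 1–9 leaves {5, 6, 8} as the candidates for R6C1.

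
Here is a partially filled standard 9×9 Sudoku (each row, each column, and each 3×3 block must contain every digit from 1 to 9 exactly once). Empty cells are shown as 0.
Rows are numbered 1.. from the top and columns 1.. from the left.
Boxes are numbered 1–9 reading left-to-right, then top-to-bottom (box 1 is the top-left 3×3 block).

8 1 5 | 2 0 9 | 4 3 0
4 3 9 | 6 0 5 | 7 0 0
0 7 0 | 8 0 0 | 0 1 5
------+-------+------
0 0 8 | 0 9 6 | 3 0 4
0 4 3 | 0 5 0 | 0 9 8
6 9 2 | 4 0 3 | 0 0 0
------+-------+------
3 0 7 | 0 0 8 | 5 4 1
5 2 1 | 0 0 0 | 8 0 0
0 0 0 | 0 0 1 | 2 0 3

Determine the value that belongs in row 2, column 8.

Cell row 2, column 8 itself could take any of {2, 8} by direct elimination.
Consider where 8 can go in box 3.
row 1, column 9 is out (row 1 already has a 8).
row 2, column 9 is out (column 9 already has a 8).
row 3, column 7 is out (row 3 already has a 8).
So the only cell in box 3 that can hold 8 is row 2, column 8.
Therefore row 2, column 8 = 8.

8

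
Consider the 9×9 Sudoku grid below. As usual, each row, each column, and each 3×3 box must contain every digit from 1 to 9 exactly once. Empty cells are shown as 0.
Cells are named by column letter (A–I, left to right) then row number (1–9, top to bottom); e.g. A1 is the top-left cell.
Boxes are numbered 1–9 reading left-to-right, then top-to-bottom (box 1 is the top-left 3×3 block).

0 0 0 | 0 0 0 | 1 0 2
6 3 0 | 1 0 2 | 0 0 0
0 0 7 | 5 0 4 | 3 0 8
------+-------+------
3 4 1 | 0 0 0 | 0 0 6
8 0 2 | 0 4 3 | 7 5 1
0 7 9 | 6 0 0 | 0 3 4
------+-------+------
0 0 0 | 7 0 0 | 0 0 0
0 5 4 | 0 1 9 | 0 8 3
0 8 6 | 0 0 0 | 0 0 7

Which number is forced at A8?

Cell A8 itself could take any of {2, 7} by direct elimination.
Consider where 7 can go in box 7.
A7 is out (row 7 already has a 7).
B7 is out (row 7 already has a 7).
C7 is out (row 7 already has a 7).
A9 is out (row 9 already has a 7).
So the only cell in box 7 that can hold 7 is A8.
Therefore A8 = 7.

7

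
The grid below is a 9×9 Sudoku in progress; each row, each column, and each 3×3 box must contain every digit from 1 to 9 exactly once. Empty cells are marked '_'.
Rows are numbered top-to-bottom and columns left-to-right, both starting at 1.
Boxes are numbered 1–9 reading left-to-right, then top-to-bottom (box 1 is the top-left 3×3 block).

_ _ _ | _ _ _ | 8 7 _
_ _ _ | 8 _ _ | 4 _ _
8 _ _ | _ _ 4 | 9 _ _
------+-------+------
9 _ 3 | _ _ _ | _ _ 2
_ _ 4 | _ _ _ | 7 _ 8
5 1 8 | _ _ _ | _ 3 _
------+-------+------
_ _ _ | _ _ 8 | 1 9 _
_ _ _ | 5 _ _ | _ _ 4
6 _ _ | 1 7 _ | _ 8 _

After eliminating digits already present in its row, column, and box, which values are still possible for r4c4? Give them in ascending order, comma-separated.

4,6,7

Row 4 already contains {2, 3, 9}.
Column 4 already contains {1, 5, 8}.
Its 3×3 block (box 5) already contains {}.
Removing those from 1–9 leaves {4, 6, 7} as the candidates for r4c4.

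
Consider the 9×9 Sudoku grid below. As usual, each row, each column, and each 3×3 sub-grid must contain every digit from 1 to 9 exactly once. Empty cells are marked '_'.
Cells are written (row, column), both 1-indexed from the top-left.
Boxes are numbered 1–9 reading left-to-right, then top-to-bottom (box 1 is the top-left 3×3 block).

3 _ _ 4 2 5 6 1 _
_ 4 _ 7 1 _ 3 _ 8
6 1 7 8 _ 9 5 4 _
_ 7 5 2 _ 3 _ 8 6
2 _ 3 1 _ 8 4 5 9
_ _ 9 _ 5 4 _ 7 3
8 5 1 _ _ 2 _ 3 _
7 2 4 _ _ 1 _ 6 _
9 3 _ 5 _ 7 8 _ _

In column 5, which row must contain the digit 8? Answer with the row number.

8

Consider where 8 can go in column 5.
(3,5) is out (row 3 already has a 8).
(4,5) is out (row 4 already has a 8).
(5,5) is out (row 5 already has a 8).
(7,5) is out (row 7 already has a 8).
(9,5) is out (row 9 already has a 8).
So the only cell in column 5 that can hold 8 is (8,5).
That is row 8.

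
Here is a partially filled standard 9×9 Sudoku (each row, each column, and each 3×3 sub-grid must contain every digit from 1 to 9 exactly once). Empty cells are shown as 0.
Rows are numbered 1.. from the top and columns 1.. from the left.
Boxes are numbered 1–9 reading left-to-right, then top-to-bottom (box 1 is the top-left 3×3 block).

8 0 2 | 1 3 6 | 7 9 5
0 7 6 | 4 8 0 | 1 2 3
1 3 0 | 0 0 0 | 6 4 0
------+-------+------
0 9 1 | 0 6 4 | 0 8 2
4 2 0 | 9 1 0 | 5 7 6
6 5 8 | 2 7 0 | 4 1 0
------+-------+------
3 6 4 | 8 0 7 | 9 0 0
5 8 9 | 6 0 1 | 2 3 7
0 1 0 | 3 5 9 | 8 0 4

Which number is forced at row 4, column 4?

5

Row 4 already contains {1, 2, 4, 6, 8, 9}.
Column 4 already contains {1, 2, 3, 4, 6, 8, 9}.
Its 3×3 block (box 5) already contains {1, 2, 4, 6, 7, 9}.
The only value from 1–9 not eliminated is 5, so row 4, column 4 = 5.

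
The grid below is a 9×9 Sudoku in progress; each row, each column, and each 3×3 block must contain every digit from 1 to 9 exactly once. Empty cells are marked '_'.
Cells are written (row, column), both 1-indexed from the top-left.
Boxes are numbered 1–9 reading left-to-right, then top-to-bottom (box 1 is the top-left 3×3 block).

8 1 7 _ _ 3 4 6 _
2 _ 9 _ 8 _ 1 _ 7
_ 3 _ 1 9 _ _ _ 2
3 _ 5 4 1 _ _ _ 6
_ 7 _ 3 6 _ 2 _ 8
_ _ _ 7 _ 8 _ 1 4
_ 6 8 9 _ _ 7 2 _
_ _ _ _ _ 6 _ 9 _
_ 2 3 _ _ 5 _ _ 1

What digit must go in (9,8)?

4

Cell (9,8) itself could take any of {4, 8} by direct elimination.
Consider where 4 can go in column 8.
(2,8) is out (box 3 already has a 4).
(3,8) is out (box 3 already has a 4).
(4,8) is out (row 4 already has a 4).
(5,8) is out (box 6 already has a 4).
So the only cell in column 8 that can hold 4 is (9,8).
Therefore (9,8) = 4.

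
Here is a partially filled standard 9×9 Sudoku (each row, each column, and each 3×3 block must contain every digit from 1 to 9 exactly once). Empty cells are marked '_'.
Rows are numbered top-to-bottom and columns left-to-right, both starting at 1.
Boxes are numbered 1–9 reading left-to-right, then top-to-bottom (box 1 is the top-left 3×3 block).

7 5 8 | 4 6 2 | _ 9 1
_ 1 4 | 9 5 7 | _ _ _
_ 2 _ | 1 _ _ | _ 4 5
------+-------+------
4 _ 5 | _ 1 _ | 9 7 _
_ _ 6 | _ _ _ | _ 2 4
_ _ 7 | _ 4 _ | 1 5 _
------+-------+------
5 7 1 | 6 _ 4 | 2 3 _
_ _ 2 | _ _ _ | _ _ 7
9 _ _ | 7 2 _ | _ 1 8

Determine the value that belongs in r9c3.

3

Row 9 already contains {1, 2, 7, 8, 9}.
Column 3 already contains {1, 2, 4, 5, 6, 7, 8}.
Its 3×3 block (box 7) already contains {1, 2, 5, 7, 9}.
The only value from 1–9 not eliminated is 3, so r9c3 = 3.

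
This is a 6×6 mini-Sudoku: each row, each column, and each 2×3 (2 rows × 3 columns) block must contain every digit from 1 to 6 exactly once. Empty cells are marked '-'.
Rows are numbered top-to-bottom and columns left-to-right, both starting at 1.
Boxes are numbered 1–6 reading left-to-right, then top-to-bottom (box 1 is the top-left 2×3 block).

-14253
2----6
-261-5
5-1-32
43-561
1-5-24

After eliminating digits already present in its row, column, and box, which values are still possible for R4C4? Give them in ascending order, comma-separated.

Row 4 already contains {1, 2, 3, 5}.
Column 4 already contains {1, 2, 5}.
Its 2×3 block (box 4) already contains {1, 2, 3, 5}.
Removing those from 1–6 leaves {4, 6} as the candidates for R4C4.

4,6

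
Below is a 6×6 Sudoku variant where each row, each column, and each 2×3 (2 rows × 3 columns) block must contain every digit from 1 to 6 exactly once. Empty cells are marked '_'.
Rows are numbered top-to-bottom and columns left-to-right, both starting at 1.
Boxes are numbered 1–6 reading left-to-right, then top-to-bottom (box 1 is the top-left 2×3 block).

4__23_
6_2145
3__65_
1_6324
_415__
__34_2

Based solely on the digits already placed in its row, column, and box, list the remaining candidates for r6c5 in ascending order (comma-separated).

1,6

Row 6 already contains {2, 3, 4}.
Column 5 already contains {2, 3, 4, 5}.
Its 2×3 block (box 6) already contains {2, 4, 5}.
Removing those from 1–6 leaves {1, 6} as the candidates for r6c5.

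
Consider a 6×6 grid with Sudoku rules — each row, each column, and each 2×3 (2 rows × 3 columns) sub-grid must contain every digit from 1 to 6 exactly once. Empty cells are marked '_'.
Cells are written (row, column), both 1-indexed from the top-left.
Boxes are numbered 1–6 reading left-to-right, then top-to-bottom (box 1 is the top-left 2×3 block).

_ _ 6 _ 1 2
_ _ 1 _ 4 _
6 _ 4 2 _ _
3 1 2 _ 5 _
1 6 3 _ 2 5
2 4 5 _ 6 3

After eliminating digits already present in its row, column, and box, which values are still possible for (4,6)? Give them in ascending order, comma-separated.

4,6

Row 4 already contains {1, 2, 3, 5}.
Column 6 already contains {2, 3, 5}.
Its 2×3 block (box 4) already contains {2, 5}.
Removing those from 1–6 leaves {4, 6} as the candidates for (4,6).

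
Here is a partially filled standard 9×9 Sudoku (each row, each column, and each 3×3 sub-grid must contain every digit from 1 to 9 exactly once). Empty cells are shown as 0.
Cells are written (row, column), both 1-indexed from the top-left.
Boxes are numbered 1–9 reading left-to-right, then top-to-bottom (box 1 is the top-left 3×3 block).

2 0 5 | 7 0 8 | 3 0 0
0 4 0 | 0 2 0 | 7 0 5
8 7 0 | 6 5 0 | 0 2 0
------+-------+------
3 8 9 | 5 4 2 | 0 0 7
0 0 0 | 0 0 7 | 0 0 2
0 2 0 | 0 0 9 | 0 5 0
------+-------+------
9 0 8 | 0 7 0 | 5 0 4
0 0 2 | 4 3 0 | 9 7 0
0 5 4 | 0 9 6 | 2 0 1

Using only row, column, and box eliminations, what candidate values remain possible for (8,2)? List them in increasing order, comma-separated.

Row 8 already contains {2, 3, 4, 7, 9}.
Column 2 already contains {2, 4, 5, 7, 8}.
Its 3×3 block (box 7) already contains {2, 4, 5, 8, 9}.
Removing those from 1–9 leaves {1, 6} as the candidates for (8,2).

1,6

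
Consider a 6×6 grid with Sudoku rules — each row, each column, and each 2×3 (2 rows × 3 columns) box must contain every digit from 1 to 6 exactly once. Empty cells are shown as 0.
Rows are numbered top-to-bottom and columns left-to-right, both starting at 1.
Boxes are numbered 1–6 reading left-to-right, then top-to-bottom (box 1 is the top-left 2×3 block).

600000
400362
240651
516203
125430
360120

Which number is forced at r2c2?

5

Row 2 already contains {2, 3, 4, 6}.
Column 2 already contains {1, 2, 4, 6}.
Its 2×3 block (box 1) already contains {4, 6}.
The only value from 1–6 not eliminated is 5, so r2c2 = 5.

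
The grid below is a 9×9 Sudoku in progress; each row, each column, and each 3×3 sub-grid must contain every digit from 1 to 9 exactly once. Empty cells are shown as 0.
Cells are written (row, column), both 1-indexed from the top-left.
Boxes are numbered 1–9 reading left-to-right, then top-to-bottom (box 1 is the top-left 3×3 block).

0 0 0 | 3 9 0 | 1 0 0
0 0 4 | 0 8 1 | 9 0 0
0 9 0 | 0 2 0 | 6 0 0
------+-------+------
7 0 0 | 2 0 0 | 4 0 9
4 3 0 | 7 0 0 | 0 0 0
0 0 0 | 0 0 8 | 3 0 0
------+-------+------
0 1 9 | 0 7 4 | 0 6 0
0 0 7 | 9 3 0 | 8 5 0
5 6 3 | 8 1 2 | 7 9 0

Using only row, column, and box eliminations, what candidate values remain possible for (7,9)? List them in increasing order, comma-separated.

2,3

Row 7 already contains {1, 4, 6, 7, 9}.
Column 9 already contains {9}.
Its 3×3 block (box 9) already contains {5, 6, 7, 8, 9}.
Removing those from 1–9 leaves {2, 3} as the candidates for (7,9).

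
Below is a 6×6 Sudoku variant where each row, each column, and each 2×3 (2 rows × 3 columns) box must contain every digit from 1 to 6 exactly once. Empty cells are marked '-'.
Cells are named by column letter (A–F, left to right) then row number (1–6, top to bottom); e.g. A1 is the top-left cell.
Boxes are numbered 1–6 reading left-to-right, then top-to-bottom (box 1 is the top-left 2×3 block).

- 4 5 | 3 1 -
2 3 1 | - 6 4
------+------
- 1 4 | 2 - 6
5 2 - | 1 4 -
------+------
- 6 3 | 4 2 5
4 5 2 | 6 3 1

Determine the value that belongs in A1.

6

Row 1 already contains {1, 3, 4, 5}.
Column A already contains {2, 4, 5}.
Its 2×3 block (box 1) already contains {1, 2, 3, 4, 5}.
The only value from 1–6 not eliminated is 6, so A1 = 6.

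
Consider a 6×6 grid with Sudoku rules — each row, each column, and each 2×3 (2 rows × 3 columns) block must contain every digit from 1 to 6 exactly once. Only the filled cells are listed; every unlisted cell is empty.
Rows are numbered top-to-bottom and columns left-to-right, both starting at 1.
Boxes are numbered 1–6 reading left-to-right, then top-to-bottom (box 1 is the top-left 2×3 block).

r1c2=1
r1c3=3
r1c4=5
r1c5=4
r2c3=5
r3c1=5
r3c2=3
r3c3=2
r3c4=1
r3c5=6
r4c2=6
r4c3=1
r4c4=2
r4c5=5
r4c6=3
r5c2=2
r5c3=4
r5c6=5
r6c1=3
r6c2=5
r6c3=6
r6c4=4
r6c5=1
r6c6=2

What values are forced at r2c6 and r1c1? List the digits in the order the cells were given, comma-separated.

1,2

For r2c6:
  Consider where 1 can go in column 6.
  r1c6 is out (row 1 already has a 1).
  r3c6 is out (row 3 already has a 1).
  So the only cell in column 6 that can hold 1 is r2c6.
  So r2c6 = 1.
For r1c1:
  Consider where 2 can go in row 1.
  r1c6 is out (column 6 already has a 2).
  So the only cell in row 1 that can hold 2 is r1c1.
  So r1c1 = 2.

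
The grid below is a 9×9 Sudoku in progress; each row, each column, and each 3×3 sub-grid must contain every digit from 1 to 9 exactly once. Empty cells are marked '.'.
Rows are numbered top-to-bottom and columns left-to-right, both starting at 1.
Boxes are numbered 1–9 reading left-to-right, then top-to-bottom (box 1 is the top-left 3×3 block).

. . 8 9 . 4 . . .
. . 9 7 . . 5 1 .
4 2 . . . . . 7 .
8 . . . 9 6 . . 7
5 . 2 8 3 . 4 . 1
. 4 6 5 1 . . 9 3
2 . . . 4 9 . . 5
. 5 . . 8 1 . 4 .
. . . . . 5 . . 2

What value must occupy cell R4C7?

2

Row 4 already contains {6, 7, 8, 9}.
Column 7 already contains {4, 5}.
Its 3×3 block (box 6) already contains {1, 3, 4, 7, 9}.
The only value from 1–9 not eliminated is 2, so R4C7 = 2.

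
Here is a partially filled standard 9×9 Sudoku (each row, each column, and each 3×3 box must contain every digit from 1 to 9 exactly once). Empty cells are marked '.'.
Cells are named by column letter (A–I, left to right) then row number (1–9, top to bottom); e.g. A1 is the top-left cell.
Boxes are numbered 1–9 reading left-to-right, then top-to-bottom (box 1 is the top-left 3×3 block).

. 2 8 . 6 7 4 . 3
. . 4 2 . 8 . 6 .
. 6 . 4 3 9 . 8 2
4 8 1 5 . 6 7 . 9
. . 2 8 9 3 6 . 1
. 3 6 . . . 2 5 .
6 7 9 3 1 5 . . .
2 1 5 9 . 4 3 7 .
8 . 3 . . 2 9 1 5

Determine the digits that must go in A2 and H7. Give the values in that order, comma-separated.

For A2:
  Consider where 3 can go in row 2.
  B2 is out (column B already has a 3).
  E2 is out (column E already has a 3).
  G2 is out (column G already has a 3).
  I2 is out (column I already has a 3).
  So the only cell in row 2 that can hold 3 is A2.
  So A2 = 3.
For H7:
  Consider where 2 can go in row 7.
  G7 is out (column G already has a 2).
  I7 is out (column I already has a 2).
  So the only cell in row 7 that can hold 2 is H7.
  So H7 = 2.

3,2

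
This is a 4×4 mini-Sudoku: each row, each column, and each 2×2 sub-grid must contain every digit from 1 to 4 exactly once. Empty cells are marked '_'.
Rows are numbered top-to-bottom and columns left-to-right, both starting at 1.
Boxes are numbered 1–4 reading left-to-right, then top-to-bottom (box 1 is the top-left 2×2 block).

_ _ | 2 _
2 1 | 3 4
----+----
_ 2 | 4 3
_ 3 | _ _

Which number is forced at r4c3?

1

Row 4 already contains {3}.
Column 3 already contains {2, 3, 4}.
Its 2×2 block (box 4) already contains {3, 4}.
The only value from 1–4 not eliminated is 1, so r4c3 = 1.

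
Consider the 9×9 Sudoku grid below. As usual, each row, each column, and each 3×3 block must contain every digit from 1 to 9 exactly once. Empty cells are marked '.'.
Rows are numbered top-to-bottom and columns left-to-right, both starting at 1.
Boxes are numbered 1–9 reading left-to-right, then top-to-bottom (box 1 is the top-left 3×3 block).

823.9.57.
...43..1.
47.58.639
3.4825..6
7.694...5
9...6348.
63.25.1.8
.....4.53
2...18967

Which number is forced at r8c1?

1

Row 8 already contains {3, 4, 5}.
Column 1 already contains {2, 3, 4, 6, 7, 8, 9}.
Its 3×3 block (box 7) already contains {2, 3, 6}.
The only value from 1–9 not eliminated is 1, so r8c1 = 1.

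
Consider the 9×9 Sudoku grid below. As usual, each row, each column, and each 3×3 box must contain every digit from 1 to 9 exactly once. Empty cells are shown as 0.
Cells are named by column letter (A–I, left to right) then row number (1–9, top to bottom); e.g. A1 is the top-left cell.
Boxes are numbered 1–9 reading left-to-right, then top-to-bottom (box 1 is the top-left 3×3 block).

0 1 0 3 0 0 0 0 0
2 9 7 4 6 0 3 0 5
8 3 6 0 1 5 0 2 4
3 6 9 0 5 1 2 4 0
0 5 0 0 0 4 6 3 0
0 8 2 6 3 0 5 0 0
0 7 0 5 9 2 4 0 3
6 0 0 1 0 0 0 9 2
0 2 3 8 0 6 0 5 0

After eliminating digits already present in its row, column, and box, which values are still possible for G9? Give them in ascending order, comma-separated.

Row 9 already contains {2, 3, 5, 6, 8}.
Column G already contains {2, 3, 4, 5, 6}.
Its 3×3 block (box 9) already contains {2, 3, 4, 5, 9}.
Removing those from 1–9 leaves {1, 7} as the candidates for G9.

1,7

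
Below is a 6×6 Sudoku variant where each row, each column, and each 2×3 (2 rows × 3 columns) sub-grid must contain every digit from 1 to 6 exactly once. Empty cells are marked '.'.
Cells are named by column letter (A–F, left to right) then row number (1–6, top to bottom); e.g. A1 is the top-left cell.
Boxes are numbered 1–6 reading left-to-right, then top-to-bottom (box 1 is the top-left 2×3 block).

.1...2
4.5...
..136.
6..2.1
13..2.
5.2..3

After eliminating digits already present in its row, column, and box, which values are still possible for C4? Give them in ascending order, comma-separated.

3,4

Row 4 already contains {1, 2, 6}.
Column C already contains {1, 2, 5}.
Its 2×3 block (box 3) already contains {1, 6}.
Removing those from 1–6 leaves {3, 4} as the candidates for C4.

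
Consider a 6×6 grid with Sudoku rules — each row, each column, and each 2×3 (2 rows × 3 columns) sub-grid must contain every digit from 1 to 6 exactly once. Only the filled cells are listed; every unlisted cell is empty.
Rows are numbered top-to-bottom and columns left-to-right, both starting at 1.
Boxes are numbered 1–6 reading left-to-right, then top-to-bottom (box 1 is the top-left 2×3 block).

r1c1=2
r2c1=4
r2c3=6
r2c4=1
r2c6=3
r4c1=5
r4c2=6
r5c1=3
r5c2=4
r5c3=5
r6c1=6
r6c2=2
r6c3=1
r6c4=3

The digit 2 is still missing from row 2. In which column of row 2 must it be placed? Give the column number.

5

Consider where 2 can go in row 2.
r2c2 is out (column 2 already has a 2).
So the only cell in row 2 that can hold 2 is r2c5.
That is column 5.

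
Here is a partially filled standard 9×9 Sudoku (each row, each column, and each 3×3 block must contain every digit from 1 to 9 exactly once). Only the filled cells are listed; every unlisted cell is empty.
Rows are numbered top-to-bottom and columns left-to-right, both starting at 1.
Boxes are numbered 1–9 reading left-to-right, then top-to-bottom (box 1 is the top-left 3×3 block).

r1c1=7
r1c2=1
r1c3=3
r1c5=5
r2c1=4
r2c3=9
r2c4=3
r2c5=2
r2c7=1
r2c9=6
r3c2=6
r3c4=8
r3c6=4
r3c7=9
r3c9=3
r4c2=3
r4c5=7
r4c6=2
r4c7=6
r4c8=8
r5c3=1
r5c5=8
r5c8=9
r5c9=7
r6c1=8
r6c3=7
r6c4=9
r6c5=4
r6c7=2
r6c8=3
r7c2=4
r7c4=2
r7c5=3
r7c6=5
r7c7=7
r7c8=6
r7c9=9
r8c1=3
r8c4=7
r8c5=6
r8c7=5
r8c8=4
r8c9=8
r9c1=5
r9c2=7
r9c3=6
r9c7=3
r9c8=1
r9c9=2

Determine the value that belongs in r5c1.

6

Cell r5c1 itself could take any of {2, 6} by direct elimination.
Consider where 6 can go in box 4.
r4c1 is out (row 4 already has a 6).
r4c3 is out (row 4 already has a 6).
r5c2 is out (column 2 already has a 6).
r6c2 is out (column 2 already has a 6).
So the only cell in box 4 that can hold 6 is r5c1.
Therefore r5c1 = 6.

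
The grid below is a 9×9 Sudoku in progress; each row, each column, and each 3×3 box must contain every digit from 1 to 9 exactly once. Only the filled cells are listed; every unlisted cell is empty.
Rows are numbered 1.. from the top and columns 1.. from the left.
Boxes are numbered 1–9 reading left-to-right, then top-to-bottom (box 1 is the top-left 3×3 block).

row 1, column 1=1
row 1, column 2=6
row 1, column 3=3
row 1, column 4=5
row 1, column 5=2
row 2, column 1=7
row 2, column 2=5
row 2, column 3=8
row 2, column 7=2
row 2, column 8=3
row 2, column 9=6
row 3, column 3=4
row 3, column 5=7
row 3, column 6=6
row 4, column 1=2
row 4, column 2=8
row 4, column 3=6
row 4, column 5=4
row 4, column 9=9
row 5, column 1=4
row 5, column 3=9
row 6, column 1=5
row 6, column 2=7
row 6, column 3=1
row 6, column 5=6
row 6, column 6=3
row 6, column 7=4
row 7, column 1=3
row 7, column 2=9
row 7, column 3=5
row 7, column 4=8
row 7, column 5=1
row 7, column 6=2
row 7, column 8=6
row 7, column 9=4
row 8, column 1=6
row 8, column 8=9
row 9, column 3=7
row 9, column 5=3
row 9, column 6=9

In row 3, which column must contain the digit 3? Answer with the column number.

Consider where 3 can go in row 3.
row 3, column 1 is out (column 1 already has a 3).
row 3, column 2 is out (box 1 already has a 3).
row 3, column 7 is out (box 3 already has a 3).
row 3, column 8 is out (column 8 already has a 3).
row 3, column 9 is out (box 3 already has a 3).
So the only cell in row 3 that can hold 3 is row 3, column 4.
That is column 4.

4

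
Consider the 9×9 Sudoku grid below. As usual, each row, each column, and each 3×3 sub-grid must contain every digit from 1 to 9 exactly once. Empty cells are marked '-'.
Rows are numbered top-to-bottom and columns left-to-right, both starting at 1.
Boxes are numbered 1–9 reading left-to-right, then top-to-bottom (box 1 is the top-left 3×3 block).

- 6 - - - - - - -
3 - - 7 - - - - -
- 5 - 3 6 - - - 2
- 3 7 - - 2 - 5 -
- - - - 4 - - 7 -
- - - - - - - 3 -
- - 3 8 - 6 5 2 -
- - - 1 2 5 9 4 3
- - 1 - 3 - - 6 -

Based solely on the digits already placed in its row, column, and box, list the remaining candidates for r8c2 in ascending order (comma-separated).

7,8

Row 8 already contains {1, 2, 3, 4, 5, 9}.
Column 2 already contains {3, 5, 6}.
Its 3×3 block (box 7) already contains {1, 3}.
Removing those from 1–9 leaves {7, 8} as the candidates for r8c2.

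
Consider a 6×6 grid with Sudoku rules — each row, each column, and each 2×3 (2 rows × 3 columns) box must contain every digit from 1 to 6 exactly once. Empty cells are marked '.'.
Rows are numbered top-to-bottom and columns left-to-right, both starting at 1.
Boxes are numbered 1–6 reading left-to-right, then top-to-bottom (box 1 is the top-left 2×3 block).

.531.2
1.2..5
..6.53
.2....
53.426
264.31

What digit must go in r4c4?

6

Row 4 already contains {2}.
Column 4 already contains {1, 4}.
Its 2×3 block (box 4) already contains {3, 5}.
The only value from 1–6 not eliminated is 6, so r4c4 = 6.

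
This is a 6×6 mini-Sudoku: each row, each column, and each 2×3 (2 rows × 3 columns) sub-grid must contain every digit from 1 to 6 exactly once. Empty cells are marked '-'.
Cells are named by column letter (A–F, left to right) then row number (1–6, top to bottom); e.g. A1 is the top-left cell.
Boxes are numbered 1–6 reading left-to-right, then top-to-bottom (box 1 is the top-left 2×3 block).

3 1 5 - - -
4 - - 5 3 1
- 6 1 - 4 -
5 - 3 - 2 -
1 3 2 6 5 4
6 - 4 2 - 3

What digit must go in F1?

Cell F1 itself could take any of {2, 6} by direct elimination.
Consider where 2 can go in row 1.
D1 is out (column D already has a 2).
E1 is out (column E already has a 2).
So the only cell in row 1 that can hold 2 is F1.
Therefore F1 = 2.

2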